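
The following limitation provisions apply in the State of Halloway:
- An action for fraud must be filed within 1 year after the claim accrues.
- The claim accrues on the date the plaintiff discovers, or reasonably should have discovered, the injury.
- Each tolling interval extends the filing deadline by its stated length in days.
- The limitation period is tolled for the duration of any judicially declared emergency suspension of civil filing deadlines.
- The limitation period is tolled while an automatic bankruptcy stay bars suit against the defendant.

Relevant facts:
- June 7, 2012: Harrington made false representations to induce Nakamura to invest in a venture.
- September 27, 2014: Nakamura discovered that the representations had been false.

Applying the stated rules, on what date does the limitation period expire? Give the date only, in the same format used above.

September 27, 2015

The claim did not accrue until Nakamura discovered the injury on September 27, 2014; the June 7, 2012 act date does not start the clock under the stated rule.
Adding the 1 year base period to September 27, 2014 gives a deadline of September 27, 2015, before any tolling.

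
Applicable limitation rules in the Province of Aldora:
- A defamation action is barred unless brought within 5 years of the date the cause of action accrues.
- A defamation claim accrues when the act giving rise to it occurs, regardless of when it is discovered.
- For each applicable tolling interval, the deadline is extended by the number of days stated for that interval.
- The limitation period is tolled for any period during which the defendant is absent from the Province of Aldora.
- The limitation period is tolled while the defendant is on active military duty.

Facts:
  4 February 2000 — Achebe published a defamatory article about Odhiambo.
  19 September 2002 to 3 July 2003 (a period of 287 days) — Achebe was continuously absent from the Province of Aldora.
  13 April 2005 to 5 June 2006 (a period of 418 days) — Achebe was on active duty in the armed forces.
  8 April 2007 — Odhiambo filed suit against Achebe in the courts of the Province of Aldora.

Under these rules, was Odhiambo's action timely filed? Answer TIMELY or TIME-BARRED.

The limitation period began to run on 4 February 2000.
The untolled deadline — 5 years after 4 February 2000 — is 4 February 2005.
The period was tolled for 287 days by the defendant's absence from the jurisdiction (19 September 2002 to 3 July 2003), pushing the deadline to 18 November 2005.
Because the defendant's active military service ran from 13 April 2005 to 5 June 2006, the deadline is extended by 418 days to 10 January 2007.
Filing on 8 April 2007 missed the 10 January 2007 deadline — the action is time-barred.

TIME-BARRED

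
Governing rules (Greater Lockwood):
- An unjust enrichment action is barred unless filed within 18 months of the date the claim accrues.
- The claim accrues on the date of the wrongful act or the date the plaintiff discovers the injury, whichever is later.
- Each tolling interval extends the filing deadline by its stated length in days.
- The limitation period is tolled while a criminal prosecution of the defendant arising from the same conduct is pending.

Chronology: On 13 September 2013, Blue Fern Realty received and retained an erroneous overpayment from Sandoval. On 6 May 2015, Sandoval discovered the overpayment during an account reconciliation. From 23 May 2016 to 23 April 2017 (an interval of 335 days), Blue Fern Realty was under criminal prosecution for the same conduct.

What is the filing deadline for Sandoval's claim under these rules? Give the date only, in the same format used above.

The claim accrued on 6 May 2015 — the later of the 13 September 2013 act and the 6 May 2015 discovery.
The untolled deadline — 18 months after 6 May 2015 — is 6 November 2016.
The period was tolled for 335 days by the pending criminal prosecution (23 May 2016 to 23 April 2017), pushing the deadline to 7 October 2017.

7 October 2017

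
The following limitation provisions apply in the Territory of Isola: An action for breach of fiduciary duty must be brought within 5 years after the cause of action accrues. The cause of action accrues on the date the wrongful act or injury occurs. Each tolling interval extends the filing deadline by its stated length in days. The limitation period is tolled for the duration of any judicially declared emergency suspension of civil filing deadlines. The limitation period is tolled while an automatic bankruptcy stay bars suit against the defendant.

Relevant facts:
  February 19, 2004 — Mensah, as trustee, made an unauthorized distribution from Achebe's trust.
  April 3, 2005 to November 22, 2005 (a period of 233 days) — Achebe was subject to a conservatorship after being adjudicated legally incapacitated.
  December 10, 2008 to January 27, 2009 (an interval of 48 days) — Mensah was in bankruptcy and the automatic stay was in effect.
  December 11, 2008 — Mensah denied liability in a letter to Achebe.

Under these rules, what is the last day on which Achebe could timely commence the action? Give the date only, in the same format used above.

The cause of action accrued on February 19, 2004, the date of the act.
The untolled deadline — 5 years after February 19, 2004 — is February 19, 2009.
Because the automatic bankruptcy stay ran from December 10, 2008 to January 27, 2009, the deadline is extended by 48 days to April 8, 2009.
No stated provision tolls the period for the plaintiff's incapacity, so the interval from April 3, 2005 to November 22, 2005 has no effect on the deadline.
None of the other events listed affects the running of the period under the stated rules.

April 8, 2009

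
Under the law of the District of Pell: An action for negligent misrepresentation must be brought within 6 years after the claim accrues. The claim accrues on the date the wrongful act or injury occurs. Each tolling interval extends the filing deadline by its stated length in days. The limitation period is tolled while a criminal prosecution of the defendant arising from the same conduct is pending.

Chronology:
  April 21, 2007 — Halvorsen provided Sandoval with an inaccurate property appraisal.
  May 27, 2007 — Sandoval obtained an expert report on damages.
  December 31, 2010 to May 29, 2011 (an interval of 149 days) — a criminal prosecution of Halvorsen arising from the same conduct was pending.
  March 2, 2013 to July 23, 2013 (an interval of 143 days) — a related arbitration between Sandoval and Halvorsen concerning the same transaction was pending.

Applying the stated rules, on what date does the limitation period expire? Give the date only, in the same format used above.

The claim accrued on April 21, 2007, the date of the act.
Adding the 6 years base period to April 21, 2007 gives a deadline of April 21, 2013, before any tolling.
The period was tolled for 149 days by the pending criminal prosecution (December 31, 2010 to May 29, 2011), pushing the deadline to September 17, 2013.
No stated provision tolls the period for a pending arbitration, so the interval from March 2, 2013 to July 23, 2013 has no effect on the deadline.
None of the other events listed affects the running of the period under the stated rules.

September 17, 2013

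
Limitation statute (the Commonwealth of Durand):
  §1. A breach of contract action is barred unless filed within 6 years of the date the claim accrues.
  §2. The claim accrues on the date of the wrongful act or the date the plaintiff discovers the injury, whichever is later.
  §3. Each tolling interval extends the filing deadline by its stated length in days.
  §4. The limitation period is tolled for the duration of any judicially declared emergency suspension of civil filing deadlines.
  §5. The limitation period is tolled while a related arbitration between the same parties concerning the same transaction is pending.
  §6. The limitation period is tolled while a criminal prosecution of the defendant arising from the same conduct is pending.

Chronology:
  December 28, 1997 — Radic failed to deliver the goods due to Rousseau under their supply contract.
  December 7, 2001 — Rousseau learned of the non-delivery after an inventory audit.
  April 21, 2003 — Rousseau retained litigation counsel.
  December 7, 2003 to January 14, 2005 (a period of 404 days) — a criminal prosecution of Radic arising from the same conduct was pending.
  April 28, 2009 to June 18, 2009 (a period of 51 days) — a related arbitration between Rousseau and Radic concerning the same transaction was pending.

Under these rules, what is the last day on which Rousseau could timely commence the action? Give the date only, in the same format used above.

January 14, 2009

The claim accrued on December 7, 2001 — the later of the December 28, 1997 act and the December 7, 2001 discovery.
Adding the 6 years base period to December 7, 2001 gives a deadline of December 7, 2007, before any tolling.
The period was tolled for 404 days by the pending criminal prosecution (December 7, 2003 to January 14, 2005), pushing the deadline to January 14, 2009.
The pending related arbitration from April 28, 2009 to June 18, 2009 began after the period had already run on January 14, 2009, so it has no tolling effect.
None of the other events listed affects the running of the period under the stated rules.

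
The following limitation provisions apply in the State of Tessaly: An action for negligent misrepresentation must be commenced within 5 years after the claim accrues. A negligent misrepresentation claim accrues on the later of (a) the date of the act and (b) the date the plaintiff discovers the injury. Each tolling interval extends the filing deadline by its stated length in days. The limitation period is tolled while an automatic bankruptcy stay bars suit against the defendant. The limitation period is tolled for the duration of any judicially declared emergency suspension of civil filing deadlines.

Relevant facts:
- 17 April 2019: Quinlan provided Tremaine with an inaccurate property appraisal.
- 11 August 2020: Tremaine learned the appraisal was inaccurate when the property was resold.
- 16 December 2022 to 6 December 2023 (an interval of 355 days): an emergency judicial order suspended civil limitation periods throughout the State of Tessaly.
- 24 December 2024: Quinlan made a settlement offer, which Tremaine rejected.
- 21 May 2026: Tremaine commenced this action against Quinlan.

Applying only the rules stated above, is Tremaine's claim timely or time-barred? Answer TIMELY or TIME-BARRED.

TIMELY

The claim accrued on 11 August 2020 — the later of the 17 April 2019 act and the 11 August 2020 discovery.
The untolled deadline — 5 years after 11 August 2020 — is 11 August 2025.
Because the emergency suspension of filing deadlines ran from 16 December 2022 to 6 December 2023, the deadline is extended by 355 days to 1 August 2026.
The other events in the timeline have no effect on the limitation period under the stated rules.
Tremaine filed on 21 May 2026, before the 1 August 2026 deadline, so the action is timely.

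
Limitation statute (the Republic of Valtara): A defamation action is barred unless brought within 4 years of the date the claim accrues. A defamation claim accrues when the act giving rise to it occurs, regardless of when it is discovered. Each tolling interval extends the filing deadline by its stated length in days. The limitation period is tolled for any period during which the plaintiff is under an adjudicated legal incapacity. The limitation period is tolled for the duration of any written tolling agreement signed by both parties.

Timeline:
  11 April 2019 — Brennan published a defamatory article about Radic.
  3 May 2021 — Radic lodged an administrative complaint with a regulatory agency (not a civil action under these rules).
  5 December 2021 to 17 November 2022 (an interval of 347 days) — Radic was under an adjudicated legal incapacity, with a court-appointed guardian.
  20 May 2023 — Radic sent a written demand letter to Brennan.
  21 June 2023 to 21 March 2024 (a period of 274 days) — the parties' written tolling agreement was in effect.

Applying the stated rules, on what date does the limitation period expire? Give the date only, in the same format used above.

The limitation period began to run on 11 April 2019.
4 years from 11 April 2019 is 11 April 2023.
The period was tolled for 347 days by the plaintiff's legal incapacity (5 December 2021 to 17 November 2022), pushing the deadline to 23 March 2024.
The period was tolled for 274 days by the written tolling agreement (21 June 2023 to 21 March 2024), pushing the deadline to 22 December 2024.
The other events in the timeline have no effect on the limitation period under the stated rules.

22 December 2024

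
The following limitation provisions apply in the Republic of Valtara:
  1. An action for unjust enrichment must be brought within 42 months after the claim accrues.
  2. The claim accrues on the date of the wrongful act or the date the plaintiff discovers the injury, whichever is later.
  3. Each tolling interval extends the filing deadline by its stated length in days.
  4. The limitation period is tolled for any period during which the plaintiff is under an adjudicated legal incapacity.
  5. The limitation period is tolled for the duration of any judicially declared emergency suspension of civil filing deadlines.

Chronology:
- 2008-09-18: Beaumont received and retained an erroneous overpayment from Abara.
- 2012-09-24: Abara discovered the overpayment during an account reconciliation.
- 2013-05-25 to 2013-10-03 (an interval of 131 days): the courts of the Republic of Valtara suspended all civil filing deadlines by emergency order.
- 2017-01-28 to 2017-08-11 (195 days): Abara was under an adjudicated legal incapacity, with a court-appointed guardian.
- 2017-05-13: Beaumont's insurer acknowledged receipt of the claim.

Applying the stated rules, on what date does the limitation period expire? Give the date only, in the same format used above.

Because discovery on 2012-09-24 post-dates the 2008-09-18 act, accrual under the later-of rule falls on 2012-09-24.
Adding the 42 months base period to 2012-09-24 gives a deadline of 2016-03-24, before any tolling.
The emergency suspension of filing deadlines from 2013-05-25 to 2013-10-03 tolled the period for 131 days, extending the deadline to 2016-08-02.
The plaintiff's legal incapacity starting 2017-01-28 came too late — the period had run on 2016-08-02 — and so does not extend the deadline.
Nothing else in the chronology tolls or restarts the period.

2016-08-02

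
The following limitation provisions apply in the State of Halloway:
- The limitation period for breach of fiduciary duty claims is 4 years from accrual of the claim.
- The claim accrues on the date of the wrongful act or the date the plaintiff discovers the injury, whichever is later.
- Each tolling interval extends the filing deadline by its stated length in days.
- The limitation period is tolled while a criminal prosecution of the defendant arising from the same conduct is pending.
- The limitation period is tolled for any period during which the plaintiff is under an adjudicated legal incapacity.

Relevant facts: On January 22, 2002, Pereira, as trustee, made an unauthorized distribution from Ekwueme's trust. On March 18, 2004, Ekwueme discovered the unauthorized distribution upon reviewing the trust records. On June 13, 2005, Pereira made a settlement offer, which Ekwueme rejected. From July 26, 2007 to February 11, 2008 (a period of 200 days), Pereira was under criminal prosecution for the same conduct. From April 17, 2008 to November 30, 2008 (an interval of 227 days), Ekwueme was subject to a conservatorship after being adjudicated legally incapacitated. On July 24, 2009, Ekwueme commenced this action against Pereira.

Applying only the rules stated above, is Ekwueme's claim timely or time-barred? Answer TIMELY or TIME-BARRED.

Because discovery on March 18, 2004 post-dates the January 22, 2002 act, accrual under the later-of rule falls on March 18, 2004.
The untolled deadline — 4 years after March 18, 2004 — is March 18, 2008.
The pending criminal prosecution from July 26, 2007 to February 11, 2008 tolled the period for 200 days, extending the deadline to October 4, 2008.
The plaintiff's legal incapacity from April 17, 2008 to November 30, 2008 tolled the period for 227 days, extending the deadline to May 19, 2009.
The other events in the timeline have no effect on the limitation period under the stated rules.
Ekwueme filed on July 24, 2009, after the May 19, 2009 deadline, so the action is time-barred.

TIME-BARRED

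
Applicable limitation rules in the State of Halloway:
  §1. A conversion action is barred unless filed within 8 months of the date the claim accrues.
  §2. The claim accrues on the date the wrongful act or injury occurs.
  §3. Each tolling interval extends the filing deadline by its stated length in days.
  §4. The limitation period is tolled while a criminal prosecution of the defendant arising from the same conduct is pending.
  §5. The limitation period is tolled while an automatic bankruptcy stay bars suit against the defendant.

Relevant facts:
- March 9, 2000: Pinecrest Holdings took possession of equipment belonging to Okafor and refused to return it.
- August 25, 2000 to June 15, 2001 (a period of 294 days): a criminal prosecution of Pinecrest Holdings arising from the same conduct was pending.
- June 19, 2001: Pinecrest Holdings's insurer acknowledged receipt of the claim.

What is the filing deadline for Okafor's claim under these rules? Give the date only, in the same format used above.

The claim accrued on March 9, 2000, when the wrongful act occurred.
Adding the 8 months base period to March 9, 2000 gives a deadline of November 9, 2000, before any tolling.
The pending criminal prosecution from August 25, 2000 to June 15, 2001 tolled the period for 294 days, extending the deadline to August 30, 2001.
Nothing else in the chronology tolls or restarts the period.

August 30, 2001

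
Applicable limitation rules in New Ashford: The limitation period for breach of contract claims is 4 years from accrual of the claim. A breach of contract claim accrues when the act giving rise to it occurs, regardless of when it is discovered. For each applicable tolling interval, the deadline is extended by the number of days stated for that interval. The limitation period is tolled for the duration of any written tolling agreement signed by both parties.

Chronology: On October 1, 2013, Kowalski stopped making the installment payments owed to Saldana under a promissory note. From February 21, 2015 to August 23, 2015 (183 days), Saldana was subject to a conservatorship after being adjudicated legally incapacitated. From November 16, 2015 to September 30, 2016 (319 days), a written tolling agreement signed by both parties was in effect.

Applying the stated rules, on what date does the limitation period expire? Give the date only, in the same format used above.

August 16, 2018

The limitation period began to run on October 1, 2013.
Adding the 4 years base period to October 1, 2013 gives a deadline of October 1, 2017, before any tolling.
Because the written tolling agreement ran from November 16, 2015 to September 30, 2016, the deadline is extended by 319 days to August 16, 2018.
Although the plaintiff's incapacity ran from February 21, 2015 to August 23, 2015, the stated rules do not make that a tolling event, so it is disregarded.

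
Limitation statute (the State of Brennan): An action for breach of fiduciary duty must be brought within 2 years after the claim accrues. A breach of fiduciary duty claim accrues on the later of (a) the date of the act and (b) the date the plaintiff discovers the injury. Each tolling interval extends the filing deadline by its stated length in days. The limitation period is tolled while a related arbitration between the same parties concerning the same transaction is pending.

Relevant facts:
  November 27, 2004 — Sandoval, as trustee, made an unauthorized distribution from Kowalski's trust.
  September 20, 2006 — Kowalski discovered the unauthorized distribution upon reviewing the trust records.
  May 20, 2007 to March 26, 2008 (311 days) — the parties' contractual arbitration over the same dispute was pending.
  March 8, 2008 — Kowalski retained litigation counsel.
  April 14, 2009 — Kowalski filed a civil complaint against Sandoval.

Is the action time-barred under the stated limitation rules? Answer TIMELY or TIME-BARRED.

Because discovery on September 20, 2006 post-dates the November 27, 2004 act, accrual under the later-of rule falls on September 20, 2006.
The untolled deadline — 2 years after September 20, 2006 — is September 20, 2008.
The pending related arbitration from May 20, 2007 to March 26, 2008 tolled the period for 311 days, extending the deadline to July 28, 2009.
Nothing else in the chronology tolls or restarts the period.
Kowalski filed on April 14, 2009, before the July 28, 2009 deadline, so the action is timely.

TIMELY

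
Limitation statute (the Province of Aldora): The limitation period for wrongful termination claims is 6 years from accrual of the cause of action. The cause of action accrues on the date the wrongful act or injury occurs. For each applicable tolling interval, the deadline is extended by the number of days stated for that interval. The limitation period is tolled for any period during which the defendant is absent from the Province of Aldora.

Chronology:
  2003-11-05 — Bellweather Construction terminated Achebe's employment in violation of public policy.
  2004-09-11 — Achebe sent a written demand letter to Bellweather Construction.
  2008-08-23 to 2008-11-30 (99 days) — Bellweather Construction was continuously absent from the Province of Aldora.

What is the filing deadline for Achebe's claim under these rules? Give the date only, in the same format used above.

The cause of action accrued on 2003-11-05, the date of the act.
The untolled deadline — 6 years after 2003-11-05 — is 2009-11-05.
The defendant's absence from the jurisdiction from 2008-08-23 to 2008-11-30 tolled the period for 99 days, extending the deadline to 2010-02-12.
Nothing else in the chronology tolls or restarts the period.

2010-02-12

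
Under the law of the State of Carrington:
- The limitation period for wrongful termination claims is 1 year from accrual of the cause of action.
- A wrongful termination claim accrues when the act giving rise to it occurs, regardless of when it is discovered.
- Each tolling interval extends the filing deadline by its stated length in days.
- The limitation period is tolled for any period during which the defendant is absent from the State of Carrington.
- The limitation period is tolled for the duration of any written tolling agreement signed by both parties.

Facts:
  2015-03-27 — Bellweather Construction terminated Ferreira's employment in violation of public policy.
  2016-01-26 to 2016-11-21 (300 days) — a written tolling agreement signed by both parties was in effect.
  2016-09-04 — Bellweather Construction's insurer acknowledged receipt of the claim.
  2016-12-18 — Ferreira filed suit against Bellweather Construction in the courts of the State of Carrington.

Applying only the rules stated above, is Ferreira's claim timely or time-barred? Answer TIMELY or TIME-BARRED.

The limitation period began to run on 2015-03-27.
1 year from 2015-03-27 is 2016-03-27.
The period was tolled for 300 days by the written tolling agreement (2016-01-26 to 2016-11-21), pushing the deadline to 2017-01-21.
The other events in the timeline have no effect on the limitation period under the stated rules.
Filing on 2016-12-18 beat the 2017-01-21 deadline — the action is timely.

TIMELY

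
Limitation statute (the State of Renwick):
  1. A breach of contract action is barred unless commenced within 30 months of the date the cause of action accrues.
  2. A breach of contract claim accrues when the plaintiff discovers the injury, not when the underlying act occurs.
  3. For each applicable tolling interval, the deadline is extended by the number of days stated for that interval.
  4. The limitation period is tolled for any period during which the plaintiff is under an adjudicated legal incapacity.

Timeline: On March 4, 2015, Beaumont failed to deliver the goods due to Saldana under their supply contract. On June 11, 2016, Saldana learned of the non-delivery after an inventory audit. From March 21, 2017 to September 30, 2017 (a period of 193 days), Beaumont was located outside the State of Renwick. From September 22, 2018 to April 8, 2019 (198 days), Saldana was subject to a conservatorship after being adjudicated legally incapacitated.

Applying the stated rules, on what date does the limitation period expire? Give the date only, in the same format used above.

Under the discovery rule, the claim accrued on June 11, 2016, when Saldana discovered the injury — not on the March 4, 2015 date of the underlying act.
Adding the 30 months base period to June 11, 2016 gives a deadline of December 11, 2018, before any tolling.
The period was tolled for 198 days by the plaintiff's legal incapacity (September 22, 2018 to April 8, 2019), pushing the deadline to June 27, 2019.
Although the defendant's absence ran from March 21, 2017 to September 30, 2017, the stated rules do not make that a tolling event, so it is disregarded.

June 27, 2019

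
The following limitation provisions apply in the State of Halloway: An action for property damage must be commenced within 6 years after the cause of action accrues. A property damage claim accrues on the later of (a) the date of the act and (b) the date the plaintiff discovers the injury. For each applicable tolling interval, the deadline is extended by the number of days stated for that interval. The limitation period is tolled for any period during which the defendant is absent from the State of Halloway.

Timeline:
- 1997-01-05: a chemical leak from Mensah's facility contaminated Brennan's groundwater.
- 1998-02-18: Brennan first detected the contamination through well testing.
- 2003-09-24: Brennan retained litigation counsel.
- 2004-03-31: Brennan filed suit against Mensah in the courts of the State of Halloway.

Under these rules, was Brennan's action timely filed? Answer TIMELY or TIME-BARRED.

The claim accrued on 1998-02-18 — the later of the 1997-01-05 act and the 1998-02-18 discovery.
The untolled deadline — 6 years after 1998-02-18 — is 2004-02-18.
None of the other events listed affects the running of the period under the stated rules.
The 2004-03-31 filing falls after the 2004-02-18 deadline; the claim is time-barred.

TIME-BARRED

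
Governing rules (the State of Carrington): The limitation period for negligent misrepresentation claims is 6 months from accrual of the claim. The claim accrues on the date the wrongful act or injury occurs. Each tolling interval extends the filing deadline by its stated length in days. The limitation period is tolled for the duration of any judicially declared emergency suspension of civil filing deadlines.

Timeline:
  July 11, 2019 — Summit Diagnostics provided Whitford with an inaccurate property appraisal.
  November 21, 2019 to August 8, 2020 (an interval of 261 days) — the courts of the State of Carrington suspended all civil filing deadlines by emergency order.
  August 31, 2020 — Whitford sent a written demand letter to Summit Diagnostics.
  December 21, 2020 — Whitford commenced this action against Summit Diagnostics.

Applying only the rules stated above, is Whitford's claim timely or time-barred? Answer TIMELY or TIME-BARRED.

The claim accrued on July 11, 2019, when the wrongful act occurred.
The untolled deadline — 6 months after July 11, 2019 — is January 11, 2020.
The emergency suspension of filing deadlines from November 21, 2019 to August 8, 2020 tolled the period for 261 days, extending the deadline to September 28, 2020.
None of the other events listed affects the running of the period under the stated rules.
Filing on December 21, 2020 missed the September 28, 2020 deadline — the action is time-barred.

TIME-BARRED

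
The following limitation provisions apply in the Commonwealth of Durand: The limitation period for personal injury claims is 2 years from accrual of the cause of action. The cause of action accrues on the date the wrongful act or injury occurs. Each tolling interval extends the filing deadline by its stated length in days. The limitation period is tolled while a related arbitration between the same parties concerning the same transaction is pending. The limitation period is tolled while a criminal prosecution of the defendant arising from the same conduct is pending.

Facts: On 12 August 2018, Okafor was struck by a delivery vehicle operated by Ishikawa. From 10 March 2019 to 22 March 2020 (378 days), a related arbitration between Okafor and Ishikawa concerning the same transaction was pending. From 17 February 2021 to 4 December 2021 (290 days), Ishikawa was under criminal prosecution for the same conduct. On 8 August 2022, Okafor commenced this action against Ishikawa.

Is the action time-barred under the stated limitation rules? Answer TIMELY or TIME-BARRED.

The limitation period began to run on 12 August 2018.
Adding the 2 years base period to 12 August 2018 gives a deadline of 12 August 2020, before any tolling.
The pending related arbitration from 10 March 2019 to 22 March 2020 tolled the period for 378 days, extending the deadline to 25 August 2021.
The pending criminal prosecution from 17 February 2021 to 4 December 2021 tolled the period for 290 days, extending the deadline to 11 June 2022.
The 8 August 2022 filing falls after the 11 June 2022 deadline; the claim is time-barred.

TIME-BARRED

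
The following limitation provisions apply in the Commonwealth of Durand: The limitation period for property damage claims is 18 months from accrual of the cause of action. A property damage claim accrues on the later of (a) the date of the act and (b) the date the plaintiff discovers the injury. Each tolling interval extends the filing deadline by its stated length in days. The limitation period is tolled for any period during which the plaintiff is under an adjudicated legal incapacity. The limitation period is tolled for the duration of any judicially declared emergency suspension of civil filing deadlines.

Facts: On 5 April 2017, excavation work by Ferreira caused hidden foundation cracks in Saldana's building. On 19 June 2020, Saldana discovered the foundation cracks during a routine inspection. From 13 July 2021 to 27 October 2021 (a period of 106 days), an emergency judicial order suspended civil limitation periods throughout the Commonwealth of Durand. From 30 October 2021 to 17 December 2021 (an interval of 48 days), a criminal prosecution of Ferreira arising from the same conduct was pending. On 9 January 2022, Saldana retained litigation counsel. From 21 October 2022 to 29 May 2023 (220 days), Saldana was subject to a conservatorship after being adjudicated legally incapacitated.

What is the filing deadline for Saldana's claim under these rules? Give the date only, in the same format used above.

The claim accrued on 19 June 2020 — the later of the 5 April 2017 act and the 19 June 2020 discovery.
18 months from 19 June 2020 is 19 December 2021.
The period was tolled for 106 days by the emergency suspension of filing deadlines (13 July 2021 to 27 October 2021), pushing the deadline to 4 April 2022.
By the time the plaintiff's legal incapacity began on 21 October 2022, the limitation period had already expired on 4 April 2022; that interval cannot revive it.
No stated provision tolls the period for a criminal prosecution, so the interval from 30 October 2021 to 17 December 2021 has no effect on the deadline.
Nothing else in the chronology tolls or restarts the period.

4 April 2022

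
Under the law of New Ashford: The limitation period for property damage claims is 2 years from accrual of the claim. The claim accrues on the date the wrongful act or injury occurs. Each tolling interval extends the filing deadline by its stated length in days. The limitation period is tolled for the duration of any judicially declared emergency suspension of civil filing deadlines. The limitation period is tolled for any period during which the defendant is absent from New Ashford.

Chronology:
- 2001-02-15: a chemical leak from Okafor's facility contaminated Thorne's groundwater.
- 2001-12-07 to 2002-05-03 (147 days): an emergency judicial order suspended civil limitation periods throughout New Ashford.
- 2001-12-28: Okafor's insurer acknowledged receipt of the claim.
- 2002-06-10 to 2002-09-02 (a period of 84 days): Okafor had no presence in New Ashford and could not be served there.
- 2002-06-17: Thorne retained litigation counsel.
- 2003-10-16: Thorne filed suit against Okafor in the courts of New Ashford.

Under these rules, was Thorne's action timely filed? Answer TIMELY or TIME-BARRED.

TIME-BARRED

The claim accrued on 2001-02-15, when the wrongful act occurred.
Adding the 2 years base period to 2001-02-15 gives a deadline of 2003-02-15, before any tolling.
The emergency suspension of filing deadlines from 2001-12-07 to 2002-05-03 tolled the period for 147 days, extending the deadline to 2003-07-12.
The period was tolled for 84 days by the defendant's absence from the jurisdiction (2002-06-10 to 2002-09-02), pushing the deadline to 2003-10-04.
None of the other events listed affects the running of the period under the stated rules.
Thorne filed on 2003-10-16, after the 2003-10-04 deadline, so the action is time-barred.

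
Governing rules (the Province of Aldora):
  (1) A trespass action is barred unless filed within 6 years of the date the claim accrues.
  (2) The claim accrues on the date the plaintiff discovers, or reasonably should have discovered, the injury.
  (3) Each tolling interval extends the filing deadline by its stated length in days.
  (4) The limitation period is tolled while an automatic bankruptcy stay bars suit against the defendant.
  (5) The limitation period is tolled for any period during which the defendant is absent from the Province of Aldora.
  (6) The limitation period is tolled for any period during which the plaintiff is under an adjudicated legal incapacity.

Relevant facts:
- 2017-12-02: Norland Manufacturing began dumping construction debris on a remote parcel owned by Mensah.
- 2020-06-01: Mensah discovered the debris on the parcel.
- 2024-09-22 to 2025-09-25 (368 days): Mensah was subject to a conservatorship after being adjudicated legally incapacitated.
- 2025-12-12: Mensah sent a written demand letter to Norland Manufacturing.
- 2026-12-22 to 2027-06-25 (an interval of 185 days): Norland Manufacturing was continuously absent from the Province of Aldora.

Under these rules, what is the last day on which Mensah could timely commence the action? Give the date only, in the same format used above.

2027-12-06

Under the discovery rule, the claim accrued on 2020-06-01, when Mensah discovered the injury — not on the 2017-12-02 date of the underlying act.
The untolled deadline — 6 years after 2020-06-01 — is 2026-06-01.
The plaintiff's legal incapacity from 2024-09-22 to 2025-09-25 tolled the period for 368 days, extending the deadline to 2027-06-04.
The defendant's absence from the jurisdiction from 2026-12-22 to 2027-06-25 tolled the period for 185 days, extending the deadline to 2027-12-06.
The other events in the timeline have no effect on the limitation period under the stated rules.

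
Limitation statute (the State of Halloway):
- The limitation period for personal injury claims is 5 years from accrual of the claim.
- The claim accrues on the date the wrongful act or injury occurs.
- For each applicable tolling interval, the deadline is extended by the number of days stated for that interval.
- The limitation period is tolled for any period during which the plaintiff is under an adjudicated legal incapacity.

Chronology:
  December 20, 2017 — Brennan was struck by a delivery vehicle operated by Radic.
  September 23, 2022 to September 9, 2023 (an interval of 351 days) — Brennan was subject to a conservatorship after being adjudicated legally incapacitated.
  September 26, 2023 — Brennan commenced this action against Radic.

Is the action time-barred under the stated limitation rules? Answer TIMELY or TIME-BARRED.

The limitation period began to run on December 20, 2017.
Adding the 5 years base period to December 20, 2017 gives a deadline of December 20, 2022, before any tolling.
The plaintiff's legal incapacity from September 23, 2022 to September 9, 2023 tolled the period for 351 days, extending the deadline to December 6, 2023.
The September 26, 2023 filing precedes the December 6, 2023 deadline; the claim is timely.

TIMELY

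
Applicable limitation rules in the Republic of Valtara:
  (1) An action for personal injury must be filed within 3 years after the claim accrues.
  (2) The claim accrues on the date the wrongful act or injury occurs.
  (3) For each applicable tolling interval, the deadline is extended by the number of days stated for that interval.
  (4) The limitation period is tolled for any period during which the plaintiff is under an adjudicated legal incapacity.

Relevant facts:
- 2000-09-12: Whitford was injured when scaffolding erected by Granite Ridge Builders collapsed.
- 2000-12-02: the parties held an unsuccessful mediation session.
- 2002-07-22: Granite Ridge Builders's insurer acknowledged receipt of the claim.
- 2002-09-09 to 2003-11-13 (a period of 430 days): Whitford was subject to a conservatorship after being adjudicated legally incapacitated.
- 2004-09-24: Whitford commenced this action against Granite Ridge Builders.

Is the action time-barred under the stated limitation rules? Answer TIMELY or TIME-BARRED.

TIMELY

The claim accrued on 2000-09-12, when the wrongful act occurred.
Adding the 3 years base period to 2000-09-12 gives a deadline of 2003-09-12, before any tolling.
The period was tolled for 430 days by the plaintiff's legal incapacity (2002-09-09 to 2003-11-13), pushing the deadline to 2004-11-15.
The other events in the timeline have no effect on the limitation period under the stated rules.
The 2004-09-24 filing precedes the 2004-11-15 deadline; the claim is timely.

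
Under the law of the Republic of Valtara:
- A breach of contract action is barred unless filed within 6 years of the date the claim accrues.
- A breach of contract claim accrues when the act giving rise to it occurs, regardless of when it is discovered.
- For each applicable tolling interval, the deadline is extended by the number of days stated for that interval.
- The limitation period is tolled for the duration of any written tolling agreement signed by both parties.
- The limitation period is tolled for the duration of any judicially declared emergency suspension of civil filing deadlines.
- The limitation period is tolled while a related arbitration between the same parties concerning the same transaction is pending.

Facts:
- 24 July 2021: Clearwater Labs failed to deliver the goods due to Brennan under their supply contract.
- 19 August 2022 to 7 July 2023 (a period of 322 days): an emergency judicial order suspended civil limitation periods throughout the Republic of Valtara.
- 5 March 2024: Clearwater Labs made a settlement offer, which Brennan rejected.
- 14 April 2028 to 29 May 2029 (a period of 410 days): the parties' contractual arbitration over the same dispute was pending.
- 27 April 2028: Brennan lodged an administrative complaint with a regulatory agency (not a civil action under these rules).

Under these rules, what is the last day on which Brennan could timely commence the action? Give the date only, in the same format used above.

The limitation period began to run on 24 July 2021.
6 years from 24 July 2021 is 24 July 2027.
The emergency suspension of filing deadlines from 19 August 2022 to 7 July 2023 tolled the period for 322 days, extending the deadline to 10 June 2028.
The period was tolled for 410 days by the pending related arbitration (14 April 2028 to 29 May 2029), pushing the deadline to 25 July 2029.
Nothing else in the chronology tolls or restarts the period.

25 July 2029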